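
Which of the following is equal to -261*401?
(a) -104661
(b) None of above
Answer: a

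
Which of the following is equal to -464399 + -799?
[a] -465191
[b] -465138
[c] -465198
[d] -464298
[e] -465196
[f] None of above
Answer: c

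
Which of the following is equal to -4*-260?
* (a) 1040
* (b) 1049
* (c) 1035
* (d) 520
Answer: a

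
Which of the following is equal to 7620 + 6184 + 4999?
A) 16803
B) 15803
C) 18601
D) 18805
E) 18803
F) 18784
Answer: E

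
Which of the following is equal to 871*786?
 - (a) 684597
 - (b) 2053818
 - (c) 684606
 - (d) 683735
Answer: c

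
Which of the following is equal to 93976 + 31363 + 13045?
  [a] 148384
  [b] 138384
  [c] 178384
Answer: b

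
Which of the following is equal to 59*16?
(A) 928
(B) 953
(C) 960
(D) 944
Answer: D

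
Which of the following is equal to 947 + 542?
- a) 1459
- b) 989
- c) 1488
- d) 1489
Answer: d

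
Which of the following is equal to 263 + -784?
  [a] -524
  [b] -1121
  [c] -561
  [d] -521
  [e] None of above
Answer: d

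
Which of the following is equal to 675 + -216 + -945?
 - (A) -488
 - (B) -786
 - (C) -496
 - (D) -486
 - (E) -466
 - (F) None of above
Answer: D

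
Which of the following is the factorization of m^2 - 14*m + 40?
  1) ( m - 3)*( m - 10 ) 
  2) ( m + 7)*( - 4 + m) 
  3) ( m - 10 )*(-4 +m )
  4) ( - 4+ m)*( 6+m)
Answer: 3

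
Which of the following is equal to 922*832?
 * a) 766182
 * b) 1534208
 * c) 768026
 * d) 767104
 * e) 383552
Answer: d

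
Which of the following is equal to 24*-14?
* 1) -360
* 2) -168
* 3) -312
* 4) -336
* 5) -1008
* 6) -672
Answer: 4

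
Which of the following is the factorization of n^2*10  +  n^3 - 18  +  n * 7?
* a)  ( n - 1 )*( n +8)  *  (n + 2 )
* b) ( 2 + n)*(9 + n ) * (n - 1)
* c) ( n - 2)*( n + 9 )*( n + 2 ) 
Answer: b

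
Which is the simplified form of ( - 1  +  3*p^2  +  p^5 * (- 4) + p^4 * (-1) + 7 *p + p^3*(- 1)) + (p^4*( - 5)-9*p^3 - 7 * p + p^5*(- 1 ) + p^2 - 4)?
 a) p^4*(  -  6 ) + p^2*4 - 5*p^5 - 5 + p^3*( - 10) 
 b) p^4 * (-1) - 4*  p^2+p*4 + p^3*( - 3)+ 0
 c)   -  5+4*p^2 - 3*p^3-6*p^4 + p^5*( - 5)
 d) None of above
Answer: a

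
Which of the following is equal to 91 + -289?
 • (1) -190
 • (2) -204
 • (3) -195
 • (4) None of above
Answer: 4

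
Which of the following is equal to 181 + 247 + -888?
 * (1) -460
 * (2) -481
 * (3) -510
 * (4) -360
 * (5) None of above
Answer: 1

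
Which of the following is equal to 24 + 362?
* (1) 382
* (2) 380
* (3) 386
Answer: 3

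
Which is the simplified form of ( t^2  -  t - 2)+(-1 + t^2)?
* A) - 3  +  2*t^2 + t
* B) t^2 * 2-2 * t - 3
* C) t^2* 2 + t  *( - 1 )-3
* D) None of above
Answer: C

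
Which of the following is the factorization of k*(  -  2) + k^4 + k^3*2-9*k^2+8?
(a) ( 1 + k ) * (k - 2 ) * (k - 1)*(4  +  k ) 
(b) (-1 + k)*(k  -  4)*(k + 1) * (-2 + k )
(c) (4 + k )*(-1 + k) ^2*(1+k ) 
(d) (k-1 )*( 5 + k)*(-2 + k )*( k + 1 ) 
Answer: a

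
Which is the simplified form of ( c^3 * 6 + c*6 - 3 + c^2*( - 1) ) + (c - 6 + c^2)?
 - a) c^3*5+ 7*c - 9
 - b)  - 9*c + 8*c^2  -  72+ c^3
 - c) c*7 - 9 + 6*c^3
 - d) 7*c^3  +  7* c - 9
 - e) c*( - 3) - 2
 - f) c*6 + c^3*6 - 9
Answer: c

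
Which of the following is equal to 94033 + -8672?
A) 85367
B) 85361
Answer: B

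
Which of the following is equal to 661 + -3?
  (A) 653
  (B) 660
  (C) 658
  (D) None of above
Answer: C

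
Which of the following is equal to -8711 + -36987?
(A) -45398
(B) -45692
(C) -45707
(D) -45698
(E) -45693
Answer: D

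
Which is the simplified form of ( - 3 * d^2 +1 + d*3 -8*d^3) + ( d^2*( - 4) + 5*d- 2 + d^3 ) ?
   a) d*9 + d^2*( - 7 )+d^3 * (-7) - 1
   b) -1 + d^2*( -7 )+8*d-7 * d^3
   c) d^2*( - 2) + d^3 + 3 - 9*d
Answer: b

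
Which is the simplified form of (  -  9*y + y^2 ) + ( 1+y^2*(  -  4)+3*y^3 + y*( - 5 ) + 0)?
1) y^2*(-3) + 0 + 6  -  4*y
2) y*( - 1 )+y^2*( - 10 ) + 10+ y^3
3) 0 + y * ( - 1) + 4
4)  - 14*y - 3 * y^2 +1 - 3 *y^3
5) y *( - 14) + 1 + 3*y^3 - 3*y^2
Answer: 5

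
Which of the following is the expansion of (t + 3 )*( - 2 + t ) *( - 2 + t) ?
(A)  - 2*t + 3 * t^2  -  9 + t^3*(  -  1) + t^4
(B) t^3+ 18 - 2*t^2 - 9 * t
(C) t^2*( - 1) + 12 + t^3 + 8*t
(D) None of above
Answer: D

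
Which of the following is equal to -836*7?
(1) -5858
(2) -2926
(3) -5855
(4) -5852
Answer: 4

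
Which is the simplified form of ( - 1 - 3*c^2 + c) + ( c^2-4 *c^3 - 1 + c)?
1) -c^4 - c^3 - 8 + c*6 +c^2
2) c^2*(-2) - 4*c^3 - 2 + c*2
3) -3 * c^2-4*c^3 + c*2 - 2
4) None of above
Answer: 2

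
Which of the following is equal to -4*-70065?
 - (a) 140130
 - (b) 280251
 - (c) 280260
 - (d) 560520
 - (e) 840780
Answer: c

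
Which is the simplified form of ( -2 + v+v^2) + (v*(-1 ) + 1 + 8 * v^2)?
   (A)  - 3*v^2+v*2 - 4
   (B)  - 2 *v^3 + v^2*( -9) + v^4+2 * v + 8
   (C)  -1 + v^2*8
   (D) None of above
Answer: D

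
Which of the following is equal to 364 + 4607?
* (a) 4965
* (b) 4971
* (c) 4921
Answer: b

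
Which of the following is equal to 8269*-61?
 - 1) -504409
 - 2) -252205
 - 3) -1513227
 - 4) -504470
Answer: 1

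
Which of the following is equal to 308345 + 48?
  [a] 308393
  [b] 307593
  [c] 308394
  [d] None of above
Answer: a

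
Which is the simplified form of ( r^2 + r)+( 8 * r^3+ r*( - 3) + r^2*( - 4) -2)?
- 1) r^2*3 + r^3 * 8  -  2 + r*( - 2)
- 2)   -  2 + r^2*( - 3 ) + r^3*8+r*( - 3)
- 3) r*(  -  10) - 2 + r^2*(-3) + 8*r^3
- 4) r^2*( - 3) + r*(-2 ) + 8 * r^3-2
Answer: 4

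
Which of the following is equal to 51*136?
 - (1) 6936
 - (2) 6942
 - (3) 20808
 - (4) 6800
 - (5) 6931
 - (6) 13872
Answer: 1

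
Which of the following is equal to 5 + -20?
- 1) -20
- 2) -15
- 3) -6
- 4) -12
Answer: 2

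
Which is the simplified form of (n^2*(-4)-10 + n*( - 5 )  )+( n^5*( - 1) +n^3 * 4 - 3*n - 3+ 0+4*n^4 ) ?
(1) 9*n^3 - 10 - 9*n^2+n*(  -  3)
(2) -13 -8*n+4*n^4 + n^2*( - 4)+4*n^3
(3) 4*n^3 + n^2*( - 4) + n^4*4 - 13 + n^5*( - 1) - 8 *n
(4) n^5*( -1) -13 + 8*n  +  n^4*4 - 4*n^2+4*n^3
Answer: 3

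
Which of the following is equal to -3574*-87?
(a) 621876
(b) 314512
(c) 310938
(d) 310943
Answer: c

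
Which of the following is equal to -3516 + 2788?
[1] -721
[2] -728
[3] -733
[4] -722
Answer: 2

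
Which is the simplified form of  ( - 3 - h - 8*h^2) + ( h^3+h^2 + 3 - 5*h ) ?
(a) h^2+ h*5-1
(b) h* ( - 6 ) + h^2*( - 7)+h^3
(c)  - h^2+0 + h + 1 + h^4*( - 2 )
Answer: b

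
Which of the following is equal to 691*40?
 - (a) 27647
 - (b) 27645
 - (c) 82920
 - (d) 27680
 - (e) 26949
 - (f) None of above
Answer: f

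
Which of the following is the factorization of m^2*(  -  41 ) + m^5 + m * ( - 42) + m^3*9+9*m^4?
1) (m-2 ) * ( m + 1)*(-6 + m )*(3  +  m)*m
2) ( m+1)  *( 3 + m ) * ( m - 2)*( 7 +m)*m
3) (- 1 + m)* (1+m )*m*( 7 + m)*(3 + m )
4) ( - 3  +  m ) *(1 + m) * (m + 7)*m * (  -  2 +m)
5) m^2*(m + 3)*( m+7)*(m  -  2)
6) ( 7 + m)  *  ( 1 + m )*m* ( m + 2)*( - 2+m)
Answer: 2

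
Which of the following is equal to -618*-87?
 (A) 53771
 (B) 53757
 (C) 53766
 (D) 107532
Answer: C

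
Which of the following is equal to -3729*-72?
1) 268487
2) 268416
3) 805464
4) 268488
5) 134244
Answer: 4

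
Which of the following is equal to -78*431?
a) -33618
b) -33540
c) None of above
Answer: a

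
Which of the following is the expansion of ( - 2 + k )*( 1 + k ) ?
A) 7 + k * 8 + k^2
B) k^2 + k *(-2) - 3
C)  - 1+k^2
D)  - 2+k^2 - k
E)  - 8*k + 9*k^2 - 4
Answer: D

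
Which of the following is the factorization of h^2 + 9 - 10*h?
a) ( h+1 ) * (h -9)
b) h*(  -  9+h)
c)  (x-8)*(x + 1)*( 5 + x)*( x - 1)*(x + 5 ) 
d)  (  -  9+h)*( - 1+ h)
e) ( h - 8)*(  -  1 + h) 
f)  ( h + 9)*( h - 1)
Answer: d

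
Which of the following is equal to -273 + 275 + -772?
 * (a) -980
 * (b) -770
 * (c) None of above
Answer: b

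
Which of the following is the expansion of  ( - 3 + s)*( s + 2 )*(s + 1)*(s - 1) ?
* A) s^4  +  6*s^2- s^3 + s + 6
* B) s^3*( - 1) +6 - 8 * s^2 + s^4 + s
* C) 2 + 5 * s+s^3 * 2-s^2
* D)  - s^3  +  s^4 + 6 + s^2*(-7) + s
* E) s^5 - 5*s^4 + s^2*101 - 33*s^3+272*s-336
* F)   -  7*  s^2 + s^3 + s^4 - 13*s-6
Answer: D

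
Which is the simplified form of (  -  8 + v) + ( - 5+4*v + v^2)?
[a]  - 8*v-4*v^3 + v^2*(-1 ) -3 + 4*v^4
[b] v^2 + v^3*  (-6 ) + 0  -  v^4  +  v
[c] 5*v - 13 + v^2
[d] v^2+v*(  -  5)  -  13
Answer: c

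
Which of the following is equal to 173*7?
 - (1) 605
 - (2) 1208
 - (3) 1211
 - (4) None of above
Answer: 3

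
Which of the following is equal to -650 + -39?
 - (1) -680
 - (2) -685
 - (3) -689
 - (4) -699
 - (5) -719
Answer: 3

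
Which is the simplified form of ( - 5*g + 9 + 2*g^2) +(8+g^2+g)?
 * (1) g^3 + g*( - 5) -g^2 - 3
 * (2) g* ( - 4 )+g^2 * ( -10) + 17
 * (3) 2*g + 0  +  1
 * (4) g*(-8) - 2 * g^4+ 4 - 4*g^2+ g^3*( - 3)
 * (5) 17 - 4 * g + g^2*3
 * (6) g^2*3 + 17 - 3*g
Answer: 5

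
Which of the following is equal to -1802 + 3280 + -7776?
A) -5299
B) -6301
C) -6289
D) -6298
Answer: D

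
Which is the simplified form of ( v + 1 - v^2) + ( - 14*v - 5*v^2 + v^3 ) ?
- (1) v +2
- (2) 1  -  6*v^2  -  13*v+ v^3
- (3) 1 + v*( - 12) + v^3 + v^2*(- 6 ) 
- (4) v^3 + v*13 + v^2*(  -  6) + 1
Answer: 2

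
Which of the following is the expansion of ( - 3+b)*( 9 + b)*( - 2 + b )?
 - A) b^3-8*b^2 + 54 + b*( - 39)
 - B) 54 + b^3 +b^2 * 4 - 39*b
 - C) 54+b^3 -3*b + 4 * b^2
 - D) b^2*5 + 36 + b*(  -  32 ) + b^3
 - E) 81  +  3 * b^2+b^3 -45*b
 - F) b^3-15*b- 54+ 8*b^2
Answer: B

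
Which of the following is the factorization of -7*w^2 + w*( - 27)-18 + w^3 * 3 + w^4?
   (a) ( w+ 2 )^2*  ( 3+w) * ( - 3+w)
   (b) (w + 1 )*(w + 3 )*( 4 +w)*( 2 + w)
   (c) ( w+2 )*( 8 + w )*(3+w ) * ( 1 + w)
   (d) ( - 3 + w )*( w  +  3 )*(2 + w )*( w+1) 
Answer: d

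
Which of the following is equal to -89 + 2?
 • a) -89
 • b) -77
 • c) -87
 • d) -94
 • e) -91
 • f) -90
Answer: c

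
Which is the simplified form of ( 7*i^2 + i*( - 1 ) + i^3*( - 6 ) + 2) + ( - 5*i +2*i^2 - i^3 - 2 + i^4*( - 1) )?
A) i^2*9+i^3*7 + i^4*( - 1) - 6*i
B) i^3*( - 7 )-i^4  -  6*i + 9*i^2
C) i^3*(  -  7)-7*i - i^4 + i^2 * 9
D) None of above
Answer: B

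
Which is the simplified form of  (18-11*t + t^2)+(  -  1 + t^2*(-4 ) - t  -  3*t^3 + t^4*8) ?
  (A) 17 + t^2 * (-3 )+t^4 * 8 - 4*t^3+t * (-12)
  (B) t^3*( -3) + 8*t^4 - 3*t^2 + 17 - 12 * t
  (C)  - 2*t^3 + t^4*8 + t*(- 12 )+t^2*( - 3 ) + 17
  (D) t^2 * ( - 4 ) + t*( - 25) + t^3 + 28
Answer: B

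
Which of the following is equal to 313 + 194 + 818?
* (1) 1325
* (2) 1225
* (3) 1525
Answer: 1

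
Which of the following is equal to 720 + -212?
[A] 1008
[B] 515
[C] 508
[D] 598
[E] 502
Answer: C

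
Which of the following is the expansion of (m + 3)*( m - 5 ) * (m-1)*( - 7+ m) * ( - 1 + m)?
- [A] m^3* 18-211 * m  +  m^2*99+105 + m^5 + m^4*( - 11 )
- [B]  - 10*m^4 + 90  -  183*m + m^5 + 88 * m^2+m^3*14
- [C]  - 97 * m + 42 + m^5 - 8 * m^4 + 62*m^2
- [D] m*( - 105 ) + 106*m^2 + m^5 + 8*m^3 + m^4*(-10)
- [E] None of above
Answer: E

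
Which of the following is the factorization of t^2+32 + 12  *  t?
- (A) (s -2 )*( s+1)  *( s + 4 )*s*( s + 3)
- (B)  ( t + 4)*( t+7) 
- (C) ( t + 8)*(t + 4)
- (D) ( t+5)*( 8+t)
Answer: C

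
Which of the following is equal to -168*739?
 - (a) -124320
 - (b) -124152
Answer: b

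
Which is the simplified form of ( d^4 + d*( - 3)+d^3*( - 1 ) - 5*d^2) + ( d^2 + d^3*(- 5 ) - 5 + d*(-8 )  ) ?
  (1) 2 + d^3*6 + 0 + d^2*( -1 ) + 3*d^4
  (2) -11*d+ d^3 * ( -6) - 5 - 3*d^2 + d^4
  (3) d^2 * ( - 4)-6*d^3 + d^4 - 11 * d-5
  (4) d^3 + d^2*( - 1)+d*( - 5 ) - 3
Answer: 3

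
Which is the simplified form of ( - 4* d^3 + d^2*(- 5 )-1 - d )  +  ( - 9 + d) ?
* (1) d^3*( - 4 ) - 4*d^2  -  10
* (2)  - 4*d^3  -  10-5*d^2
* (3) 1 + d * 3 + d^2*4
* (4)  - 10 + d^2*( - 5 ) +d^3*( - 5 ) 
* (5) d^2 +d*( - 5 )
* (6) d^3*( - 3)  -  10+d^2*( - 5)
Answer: 2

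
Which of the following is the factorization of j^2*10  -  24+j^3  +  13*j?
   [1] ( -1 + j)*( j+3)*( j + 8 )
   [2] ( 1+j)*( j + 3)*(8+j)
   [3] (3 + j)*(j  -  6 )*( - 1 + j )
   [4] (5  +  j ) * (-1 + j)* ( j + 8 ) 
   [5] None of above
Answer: 1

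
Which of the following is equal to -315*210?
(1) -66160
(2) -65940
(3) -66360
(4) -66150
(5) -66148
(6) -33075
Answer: 4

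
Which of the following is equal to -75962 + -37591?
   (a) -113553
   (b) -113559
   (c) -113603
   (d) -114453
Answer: a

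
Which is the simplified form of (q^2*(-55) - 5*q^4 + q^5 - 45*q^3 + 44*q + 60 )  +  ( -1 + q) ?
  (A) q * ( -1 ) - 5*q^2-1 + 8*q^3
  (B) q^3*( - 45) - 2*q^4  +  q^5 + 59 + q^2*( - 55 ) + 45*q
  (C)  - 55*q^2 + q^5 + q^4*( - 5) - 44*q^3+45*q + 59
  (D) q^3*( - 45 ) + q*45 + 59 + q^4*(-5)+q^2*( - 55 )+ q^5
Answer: D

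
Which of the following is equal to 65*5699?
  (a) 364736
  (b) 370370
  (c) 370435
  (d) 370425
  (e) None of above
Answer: c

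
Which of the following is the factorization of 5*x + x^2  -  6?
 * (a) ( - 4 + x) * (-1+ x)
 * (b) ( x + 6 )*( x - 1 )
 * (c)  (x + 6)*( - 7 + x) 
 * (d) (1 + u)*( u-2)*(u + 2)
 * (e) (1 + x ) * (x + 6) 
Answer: b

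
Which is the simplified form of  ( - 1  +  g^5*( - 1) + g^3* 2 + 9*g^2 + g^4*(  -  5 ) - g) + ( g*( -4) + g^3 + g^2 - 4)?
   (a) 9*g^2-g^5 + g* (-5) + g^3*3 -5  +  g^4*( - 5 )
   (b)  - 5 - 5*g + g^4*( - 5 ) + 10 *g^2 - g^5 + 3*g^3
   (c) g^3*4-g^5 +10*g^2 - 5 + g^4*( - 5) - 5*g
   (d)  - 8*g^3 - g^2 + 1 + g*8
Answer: b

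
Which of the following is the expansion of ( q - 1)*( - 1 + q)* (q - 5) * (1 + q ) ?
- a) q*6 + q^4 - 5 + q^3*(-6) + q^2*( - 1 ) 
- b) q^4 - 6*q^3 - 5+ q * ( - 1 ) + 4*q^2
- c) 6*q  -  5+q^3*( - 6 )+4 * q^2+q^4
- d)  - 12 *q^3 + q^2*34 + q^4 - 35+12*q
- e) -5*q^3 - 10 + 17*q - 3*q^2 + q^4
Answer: c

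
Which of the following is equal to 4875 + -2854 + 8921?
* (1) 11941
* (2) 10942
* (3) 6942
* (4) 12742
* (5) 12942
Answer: 2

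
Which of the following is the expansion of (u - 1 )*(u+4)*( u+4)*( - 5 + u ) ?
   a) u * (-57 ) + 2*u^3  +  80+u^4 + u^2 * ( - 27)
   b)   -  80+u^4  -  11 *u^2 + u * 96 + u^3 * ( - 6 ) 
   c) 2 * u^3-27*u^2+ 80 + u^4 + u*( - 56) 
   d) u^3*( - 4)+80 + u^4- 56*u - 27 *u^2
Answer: c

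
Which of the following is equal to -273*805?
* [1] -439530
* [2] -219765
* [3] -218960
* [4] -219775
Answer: 2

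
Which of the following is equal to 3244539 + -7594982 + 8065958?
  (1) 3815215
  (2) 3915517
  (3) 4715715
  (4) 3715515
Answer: 4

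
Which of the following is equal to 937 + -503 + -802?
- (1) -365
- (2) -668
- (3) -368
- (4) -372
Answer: 3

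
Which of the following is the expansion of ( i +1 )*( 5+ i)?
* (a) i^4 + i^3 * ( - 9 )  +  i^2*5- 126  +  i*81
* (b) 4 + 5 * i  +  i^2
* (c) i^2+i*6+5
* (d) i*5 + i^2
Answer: c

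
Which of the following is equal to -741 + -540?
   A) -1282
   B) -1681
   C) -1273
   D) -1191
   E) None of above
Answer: E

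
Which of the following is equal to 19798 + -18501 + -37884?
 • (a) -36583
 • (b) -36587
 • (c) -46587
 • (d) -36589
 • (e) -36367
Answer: b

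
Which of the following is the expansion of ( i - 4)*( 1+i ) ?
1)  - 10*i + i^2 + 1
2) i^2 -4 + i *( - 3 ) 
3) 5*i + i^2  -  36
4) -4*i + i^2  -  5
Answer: 2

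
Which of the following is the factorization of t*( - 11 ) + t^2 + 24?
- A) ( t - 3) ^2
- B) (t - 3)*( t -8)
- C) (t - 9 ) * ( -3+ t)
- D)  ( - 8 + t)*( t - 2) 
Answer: B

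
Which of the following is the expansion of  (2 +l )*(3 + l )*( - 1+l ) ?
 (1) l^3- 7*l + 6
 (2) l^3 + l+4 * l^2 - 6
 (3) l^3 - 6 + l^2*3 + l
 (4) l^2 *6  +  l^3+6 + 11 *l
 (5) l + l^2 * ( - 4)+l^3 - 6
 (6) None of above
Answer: 2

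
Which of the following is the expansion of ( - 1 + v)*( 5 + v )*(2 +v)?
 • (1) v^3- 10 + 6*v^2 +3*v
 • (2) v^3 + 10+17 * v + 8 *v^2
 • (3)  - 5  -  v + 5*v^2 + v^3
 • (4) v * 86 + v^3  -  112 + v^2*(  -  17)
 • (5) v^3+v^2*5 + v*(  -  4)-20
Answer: 1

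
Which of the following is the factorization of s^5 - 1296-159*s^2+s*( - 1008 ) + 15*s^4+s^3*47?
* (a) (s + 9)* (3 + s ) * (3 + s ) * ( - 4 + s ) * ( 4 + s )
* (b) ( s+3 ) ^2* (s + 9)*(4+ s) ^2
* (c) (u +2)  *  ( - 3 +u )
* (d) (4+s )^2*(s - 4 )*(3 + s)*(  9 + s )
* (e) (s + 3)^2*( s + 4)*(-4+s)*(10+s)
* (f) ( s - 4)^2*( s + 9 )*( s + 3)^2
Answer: a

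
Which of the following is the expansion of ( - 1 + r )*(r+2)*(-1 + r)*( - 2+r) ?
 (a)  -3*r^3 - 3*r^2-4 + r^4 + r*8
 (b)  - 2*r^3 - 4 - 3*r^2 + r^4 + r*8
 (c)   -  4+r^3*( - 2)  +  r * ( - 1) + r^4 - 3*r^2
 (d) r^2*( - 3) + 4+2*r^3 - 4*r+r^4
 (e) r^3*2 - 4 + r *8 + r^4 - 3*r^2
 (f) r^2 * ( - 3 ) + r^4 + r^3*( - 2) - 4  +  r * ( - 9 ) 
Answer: b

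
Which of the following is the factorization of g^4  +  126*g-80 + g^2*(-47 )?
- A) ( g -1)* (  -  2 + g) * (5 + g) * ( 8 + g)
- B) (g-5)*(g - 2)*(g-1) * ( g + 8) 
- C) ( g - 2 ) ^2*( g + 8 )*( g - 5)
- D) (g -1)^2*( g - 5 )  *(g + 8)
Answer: B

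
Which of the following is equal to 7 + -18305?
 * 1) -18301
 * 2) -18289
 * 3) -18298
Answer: 3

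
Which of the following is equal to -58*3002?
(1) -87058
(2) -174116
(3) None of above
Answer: 2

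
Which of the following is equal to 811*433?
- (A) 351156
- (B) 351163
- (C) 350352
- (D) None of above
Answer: B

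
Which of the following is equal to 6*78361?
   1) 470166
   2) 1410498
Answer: 1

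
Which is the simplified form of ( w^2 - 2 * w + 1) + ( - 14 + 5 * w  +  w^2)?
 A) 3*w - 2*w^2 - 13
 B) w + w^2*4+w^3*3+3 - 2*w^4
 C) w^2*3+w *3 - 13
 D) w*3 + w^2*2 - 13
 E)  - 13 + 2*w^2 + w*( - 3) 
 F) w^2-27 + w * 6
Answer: D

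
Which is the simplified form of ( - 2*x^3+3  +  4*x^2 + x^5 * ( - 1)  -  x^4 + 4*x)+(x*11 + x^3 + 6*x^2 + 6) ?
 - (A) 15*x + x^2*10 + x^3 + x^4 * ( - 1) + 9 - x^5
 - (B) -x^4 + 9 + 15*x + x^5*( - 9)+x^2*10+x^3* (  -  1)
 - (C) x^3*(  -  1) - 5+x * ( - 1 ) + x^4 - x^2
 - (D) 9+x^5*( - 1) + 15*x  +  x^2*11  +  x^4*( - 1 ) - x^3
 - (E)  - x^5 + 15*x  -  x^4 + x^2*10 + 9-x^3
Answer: E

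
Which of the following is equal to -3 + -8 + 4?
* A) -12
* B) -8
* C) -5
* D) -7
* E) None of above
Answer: D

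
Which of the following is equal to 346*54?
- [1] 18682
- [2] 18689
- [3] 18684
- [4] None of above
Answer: 3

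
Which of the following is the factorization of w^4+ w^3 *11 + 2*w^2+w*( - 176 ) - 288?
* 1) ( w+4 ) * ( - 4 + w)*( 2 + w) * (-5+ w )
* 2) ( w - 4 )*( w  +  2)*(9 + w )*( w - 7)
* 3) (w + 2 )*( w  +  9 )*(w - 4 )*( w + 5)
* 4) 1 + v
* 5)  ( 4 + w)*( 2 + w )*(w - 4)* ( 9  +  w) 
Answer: 5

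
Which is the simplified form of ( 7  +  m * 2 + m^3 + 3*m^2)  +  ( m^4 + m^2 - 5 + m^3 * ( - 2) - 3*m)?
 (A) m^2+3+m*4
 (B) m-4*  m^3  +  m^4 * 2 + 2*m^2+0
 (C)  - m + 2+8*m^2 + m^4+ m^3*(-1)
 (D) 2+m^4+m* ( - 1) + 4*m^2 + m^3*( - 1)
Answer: D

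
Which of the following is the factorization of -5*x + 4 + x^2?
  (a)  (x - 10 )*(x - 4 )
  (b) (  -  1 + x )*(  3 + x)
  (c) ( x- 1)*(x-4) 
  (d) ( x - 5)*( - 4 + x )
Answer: c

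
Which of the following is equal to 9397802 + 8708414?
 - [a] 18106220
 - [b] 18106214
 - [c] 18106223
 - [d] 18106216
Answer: d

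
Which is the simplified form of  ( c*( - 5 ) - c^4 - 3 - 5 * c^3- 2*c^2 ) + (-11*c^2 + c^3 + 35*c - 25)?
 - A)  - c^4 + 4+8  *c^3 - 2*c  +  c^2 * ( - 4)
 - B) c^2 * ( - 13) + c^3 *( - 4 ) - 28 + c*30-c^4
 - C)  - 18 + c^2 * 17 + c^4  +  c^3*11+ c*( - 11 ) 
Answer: B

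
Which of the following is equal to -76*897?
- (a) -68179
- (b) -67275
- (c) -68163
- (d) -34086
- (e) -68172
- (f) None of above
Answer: e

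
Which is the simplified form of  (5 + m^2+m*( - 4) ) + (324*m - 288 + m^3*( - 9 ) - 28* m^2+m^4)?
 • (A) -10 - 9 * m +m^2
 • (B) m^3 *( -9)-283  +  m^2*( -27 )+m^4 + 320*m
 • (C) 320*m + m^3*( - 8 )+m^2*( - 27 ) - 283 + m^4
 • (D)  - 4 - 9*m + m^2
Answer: B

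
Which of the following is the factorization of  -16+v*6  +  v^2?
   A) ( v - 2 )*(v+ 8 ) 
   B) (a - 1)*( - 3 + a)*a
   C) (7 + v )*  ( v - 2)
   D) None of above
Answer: A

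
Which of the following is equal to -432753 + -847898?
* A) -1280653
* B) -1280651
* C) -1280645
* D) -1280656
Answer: B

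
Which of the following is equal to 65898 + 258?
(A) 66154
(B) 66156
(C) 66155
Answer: B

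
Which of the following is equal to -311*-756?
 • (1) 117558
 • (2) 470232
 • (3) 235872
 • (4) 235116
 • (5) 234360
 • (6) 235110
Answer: 4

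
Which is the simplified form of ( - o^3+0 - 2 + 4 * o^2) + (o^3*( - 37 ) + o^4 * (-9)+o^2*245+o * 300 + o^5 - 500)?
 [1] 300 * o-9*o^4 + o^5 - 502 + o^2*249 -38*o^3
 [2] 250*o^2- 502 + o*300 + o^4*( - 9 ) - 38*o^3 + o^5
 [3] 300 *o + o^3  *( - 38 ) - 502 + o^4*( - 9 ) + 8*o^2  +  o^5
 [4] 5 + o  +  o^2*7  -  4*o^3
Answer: 1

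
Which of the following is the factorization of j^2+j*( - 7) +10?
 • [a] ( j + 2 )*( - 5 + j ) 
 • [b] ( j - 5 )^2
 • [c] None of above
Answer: c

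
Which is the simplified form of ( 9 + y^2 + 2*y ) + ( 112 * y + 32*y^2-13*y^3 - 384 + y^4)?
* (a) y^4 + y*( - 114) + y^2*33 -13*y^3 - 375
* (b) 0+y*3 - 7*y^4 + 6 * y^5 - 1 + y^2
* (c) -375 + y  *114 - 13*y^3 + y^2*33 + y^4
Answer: c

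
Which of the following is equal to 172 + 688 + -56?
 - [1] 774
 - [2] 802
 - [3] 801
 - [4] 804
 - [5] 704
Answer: 4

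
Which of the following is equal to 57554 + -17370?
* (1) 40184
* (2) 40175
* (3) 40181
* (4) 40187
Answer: 1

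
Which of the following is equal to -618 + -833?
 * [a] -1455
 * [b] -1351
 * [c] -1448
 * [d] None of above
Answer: d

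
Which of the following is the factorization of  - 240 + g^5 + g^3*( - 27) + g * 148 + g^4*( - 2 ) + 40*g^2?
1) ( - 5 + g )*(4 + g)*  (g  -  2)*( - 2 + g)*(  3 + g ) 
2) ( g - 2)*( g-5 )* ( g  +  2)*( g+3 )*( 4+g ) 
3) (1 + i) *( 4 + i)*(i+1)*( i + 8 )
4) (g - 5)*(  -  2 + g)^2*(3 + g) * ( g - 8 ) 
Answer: 1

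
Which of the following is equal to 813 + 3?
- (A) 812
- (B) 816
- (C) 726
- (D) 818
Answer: B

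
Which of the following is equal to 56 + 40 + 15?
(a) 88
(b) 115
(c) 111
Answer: c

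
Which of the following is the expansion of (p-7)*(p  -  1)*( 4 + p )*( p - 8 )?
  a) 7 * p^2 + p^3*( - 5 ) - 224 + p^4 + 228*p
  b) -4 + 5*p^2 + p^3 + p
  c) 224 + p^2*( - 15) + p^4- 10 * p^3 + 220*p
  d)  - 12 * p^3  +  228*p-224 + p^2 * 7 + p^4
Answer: d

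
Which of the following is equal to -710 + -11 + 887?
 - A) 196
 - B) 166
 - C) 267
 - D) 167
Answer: B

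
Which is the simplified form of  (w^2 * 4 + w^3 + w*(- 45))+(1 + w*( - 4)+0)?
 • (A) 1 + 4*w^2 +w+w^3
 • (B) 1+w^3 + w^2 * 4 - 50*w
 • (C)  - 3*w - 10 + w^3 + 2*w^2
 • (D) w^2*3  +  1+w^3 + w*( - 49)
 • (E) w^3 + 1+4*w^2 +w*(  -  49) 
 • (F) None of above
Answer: E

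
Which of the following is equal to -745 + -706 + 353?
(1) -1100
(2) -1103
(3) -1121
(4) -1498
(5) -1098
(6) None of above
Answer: 5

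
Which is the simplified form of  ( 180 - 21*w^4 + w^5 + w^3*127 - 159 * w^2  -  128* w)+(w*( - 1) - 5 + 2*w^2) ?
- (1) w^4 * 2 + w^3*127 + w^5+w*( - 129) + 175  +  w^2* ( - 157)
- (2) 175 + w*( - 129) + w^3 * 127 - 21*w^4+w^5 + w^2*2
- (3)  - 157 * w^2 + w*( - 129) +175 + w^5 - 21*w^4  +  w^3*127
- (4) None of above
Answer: 3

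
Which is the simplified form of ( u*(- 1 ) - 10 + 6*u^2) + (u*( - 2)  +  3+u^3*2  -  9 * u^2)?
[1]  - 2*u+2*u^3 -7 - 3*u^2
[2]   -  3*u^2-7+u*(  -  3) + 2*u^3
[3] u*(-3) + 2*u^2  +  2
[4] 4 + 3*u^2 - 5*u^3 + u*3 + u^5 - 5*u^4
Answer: 2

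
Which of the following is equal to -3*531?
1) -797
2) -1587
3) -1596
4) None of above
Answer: 4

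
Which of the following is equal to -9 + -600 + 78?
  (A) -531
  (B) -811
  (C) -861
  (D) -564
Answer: A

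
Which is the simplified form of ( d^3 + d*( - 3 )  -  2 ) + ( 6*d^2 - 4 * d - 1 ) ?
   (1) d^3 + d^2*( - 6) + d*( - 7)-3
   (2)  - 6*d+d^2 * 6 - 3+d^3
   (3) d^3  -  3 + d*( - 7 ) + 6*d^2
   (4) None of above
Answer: 3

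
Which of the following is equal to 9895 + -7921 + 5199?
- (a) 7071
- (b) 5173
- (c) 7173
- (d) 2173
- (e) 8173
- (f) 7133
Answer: c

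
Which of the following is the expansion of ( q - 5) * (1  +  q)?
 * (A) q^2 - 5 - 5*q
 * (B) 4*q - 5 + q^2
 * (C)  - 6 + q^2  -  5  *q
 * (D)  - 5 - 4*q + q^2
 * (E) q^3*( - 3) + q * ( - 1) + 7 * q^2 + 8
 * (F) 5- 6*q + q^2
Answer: D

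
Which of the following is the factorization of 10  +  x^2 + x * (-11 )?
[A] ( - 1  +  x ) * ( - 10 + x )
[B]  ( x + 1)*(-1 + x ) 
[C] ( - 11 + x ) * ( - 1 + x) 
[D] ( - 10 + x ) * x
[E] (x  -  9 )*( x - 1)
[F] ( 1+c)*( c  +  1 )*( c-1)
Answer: A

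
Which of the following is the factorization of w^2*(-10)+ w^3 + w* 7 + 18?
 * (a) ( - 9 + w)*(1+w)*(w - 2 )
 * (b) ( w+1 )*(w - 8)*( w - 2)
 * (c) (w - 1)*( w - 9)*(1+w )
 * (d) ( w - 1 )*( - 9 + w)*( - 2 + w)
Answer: a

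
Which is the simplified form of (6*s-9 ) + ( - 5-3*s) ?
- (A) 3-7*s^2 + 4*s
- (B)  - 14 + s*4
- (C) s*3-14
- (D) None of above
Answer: C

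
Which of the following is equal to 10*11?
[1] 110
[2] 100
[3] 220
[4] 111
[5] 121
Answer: 1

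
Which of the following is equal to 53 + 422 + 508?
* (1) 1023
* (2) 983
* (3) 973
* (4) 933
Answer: 2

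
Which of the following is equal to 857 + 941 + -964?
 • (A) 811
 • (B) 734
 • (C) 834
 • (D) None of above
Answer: C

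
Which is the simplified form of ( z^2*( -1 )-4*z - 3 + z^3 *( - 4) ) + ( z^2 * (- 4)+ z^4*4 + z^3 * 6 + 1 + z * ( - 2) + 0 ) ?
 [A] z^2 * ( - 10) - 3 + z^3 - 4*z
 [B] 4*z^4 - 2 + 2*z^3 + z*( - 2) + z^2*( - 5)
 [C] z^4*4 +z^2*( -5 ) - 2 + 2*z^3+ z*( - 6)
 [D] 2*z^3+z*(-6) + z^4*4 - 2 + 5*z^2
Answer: C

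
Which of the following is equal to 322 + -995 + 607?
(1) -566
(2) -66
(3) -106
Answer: 2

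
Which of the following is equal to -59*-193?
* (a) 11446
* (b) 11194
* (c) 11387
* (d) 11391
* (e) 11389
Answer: c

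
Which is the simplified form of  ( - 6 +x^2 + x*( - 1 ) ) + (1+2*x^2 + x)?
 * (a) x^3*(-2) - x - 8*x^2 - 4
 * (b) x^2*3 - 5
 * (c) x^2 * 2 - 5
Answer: b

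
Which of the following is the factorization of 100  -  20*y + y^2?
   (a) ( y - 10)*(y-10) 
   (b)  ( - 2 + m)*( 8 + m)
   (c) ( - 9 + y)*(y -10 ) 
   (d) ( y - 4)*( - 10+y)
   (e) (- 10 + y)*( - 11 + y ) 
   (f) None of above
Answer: a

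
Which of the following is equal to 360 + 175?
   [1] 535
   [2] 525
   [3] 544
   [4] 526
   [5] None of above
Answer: 1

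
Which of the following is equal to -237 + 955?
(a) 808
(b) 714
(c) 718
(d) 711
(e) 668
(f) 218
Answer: c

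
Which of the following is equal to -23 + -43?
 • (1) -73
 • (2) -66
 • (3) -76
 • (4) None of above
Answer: 2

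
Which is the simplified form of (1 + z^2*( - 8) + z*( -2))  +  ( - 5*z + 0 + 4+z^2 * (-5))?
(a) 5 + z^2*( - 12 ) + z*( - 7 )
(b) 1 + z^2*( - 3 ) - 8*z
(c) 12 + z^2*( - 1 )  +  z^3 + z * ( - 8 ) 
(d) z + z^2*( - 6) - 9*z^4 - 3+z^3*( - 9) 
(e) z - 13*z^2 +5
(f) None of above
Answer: f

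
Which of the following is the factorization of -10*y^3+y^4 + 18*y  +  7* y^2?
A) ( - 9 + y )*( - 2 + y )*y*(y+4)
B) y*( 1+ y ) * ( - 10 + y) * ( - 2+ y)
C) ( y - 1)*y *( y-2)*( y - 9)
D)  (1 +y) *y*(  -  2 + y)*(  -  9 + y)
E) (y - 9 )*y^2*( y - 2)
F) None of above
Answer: D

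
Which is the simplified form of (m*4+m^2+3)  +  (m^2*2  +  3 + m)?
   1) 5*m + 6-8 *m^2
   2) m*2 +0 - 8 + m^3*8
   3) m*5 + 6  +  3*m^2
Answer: 3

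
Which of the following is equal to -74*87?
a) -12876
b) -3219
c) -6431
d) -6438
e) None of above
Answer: d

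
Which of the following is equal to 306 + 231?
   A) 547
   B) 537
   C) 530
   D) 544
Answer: B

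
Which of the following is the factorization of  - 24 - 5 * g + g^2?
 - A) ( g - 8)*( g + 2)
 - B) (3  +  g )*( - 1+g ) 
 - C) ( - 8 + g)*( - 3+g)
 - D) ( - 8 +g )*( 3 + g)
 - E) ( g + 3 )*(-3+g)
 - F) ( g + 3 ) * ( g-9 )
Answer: D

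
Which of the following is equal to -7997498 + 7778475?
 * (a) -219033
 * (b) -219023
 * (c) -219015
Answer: b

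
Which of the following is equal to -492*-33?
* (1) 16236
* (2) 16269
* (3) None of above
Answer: 1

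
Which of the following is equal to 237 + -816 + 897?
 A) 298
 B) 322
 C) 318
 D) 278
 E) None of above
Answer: C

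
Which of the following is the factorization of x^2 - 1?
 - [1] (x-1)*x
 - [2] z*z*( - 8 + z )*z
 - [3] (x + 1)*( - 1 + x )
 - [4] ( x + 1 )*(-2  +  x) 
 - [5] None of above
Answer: 3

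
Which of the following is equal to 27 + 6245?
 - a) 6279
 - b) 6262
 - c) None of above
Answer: c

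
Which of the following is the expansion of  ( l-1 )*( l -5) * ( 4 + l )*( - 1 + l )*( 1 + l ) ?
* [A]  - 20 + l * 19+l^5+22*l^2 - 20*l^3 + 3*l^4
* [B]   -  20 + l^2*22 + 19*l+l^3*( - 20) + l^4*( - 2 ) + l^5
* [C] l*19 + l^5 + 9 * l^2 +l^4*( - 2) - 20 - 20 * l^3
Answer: B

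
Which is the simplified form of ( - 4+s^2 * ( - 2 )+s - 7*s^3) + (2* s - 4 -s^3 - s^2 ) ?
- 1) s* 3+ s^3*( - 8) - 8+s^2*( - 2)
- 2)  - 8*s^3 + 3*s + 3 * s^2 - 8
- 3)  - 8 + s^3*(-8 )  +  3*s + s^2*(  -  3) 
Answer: 3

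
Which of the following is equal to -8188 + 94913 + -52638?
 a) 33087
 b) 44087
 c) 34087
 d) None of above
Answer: c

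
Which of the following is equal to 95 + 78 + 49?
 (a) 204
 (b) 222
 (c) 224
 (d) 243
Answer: b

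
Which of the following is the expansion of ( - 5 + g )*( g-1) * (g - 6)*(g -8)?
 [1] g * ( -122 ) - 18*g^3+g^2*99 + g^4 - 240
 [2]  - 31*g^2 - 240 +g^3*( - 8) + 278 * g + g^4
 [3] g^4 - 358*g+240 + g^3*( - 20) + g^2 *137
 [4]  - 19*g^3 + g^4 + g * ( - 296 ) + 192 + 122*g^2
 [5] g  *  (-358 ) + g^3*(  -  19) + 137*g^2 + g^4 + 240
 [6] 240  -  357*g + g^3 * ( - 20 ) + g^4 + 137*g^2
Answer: 3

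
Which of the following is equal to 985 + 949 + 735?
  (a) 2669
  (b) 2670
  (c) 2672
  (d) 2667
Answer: a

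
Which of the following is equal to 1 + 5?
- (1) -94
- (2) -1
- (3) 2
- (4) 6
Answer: 4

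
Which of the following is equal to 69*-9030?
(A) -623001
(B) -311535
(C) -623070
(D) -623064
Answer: C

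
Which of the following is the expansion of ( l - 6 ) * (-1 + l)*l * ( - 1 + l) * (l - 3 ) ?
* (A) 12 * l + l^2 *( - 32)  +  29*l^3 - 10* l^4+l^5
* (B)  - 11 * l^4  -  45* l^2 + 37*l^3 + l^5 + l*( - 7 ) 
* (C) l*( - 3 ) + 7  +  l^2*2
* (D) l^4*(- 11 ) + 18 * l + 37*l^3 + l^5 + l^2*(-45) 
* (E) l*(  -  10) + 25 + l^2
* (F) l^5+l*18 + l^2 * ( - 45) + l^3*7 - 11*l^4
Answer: D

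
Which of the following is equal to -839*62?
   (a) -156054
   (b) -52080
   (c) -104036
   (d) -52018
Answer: d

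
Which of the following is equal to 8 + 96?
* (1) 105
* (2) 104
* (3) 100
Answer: 2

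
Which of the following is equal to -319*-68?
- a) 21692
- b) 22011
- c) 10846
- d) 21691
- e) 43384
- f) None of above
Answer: a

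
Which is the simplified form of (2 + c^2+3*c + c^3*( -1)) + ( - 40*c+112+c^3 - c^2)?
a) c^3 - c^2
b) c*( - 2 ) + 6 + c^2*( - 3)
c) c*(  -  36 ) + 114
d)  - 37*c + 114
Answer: d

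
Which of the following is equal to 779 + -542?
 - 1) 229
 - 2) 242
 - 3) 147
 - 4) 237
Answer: 4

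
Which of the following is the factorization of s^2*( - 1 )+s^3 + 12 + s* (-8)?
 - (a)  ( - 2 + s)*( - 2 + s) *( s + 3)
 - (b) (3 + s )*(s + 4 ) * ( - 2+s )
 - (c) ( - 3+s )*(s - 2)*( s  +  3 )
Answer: a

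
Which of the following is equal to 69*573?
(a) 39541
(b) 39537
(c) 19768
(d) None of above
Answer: b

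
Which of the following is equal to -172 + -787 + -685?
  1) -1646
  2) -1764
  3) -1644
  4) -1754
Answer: 3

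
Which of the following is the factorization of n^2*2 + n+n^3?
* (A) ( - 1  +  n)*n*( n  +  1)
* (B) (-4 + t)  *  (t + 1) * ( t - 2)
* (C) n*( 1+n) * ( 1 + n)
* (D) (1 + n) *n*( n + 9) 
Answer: C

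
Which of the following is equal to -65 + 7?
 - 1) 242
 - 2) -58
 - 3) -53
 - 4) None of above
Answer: 2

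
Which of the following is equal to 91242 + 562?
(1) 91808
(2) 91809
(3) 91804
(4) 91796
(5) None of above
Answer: 3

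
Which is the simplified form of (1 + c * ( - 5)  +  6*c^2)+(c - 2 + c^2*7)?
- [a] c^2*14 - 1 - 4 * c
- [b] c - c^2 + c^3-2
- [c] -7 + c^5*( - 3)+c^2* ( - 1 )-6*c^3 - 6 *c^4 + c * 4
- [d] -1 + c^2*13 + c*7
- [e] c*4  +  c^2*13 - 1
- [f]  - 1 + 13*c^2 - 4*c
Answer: f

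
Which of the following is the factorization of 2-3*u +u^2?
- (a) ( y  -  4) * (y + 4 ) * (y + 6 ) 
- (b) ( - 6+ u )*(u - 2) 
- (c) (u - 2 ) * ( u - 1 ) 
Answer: c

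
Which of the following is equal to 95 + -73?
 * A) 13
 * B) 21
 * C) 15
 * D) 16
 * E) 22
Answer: E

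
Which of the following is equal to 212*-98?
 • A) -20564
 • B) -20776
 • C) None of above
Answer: B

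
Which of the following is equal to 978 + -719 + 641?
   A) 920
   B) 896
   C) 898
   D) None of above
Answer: D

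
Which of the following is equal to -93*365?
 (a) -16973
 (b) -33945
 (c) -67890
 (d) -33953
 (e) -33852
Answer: b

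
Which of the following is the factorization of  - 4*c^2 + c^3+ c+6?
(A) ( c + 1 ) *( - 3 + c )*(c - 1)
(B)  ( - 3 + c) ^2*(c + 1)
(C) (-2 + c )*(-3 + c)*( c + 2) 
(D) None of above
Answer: D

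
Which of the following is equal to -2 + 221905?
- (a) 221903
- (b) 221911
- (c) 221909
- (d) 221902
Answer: a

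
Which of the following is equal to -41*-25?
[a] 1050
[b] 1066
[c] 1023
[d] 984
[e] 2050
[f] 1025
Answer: f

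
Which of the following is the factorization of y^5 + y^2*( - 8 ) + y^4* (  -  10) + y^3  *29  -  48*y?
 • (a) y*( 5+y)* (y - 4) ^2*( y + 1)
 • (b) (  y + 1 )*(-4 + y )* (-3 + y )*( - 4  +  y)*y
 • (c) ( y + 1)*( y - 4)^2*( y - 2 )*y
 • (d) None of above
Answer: b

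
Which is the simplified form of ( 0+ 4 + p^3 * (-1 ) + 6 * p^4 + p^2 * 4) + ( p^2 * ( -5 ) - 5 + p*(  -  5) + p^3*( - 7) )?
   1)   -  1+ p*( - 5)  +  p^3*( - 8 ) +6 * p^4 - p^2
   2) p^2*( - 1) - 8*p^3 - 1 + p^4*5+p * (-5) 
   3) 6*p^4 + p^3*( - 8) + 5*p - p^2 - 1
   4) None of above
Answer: 1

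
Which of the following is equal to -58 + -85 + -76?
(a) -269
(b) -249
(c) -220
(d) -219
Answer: d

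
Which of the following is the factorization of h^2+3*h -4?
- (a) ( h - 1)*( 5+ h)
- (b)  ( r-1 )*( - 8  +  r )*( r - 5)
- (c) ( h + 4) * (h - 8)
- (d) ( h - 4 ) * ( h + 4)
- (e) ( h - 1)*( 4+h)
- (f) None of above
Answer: e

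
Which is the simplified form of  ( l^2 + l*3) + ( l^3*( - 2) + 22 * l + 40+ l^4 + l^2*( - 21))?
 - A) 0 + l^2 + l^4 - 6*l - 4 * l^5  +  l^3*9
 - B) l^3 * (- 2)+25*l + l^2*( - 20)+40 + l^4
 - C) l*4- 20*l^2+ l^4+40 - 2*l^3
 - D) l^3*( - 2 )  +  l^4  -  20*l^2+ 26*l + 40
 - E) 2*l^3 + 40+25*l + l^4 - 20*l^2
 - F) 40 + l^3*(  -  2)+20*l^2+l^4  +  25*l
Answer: B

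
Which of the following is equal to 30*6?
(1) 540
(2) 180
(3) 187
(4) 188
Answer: 2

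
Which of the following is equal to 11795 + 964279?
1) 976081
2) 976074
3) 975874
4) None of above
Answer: 2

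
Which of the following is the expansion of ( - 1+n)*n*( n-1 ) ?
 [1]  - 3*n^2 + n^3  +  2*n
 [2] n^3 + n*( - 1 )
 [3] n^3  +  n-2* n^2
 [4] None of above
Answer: 3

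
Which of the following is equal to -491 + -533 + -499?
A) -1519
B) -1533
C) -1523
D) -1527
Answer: C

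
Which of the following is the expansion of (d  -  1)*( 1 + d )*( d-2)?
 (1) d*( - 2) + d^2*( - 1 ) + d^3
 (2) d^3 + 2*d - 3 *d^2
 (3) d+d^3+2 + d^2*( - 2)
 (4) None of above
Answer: 4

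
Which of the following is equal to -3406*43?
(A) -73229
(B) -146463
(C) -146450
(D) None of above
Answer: D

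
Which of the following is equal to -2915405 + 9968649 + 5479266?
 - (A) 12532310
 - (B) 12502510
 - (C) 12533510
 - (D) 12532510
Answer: D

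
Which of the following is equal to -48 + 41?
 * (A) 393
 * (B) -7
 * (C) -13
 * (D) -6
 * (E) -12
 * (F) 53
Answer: B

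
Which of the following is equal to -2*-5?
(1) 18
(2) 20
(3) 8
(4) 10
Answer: 4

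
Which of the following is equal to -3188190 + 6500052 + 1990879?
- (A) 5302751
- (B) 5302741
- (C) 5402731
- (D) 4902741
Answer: B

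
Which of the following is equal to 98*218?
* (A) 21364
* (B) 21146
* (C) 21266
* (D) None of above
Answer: A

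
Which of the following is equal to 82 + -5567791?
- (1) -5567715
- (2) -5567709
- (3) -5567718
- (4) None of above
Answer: 2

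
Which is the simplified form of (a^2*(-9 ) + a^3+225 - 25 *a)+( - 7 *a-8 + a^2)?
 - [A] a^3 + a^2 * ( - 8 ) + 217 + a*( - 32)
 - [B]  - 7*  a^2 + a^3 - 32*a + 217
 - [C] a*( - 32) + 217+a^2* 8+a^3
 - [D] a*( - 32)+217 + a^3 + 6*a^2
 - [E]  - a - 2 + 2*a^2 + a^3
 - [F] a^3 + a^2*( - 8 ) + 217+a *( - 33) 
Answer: A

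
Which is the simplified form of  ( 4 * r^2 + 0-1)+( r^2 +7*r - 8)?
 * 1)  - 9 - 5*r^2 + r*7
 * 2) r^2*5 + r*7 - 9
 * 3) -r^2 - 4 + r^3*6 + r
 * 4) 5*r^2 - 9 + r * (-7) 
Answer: 2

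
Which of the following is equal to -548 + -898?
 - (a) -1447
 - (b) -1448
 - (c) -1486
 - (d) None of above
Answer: d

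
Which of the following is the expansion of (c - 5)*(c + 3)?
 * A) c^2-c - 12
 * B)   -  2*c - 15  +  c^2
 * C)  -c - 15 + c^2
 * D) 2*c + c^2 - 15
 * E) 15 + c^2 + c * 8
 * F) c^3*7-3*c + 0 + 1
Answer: B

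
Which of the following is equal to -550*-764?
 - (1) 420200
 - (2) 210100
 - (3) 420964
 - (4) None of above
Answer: 1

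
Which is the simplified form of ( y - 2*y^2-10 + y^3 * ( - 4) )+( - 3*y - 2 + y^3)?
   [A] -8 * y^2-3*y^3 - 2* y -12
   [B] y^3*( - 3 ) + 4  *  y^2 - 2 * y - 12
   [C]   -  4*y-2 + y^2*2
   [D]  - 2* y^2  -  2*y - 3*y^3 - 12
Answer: D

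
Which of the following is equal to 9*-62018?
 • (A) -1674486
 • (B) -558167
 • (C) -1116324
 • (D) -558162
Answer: D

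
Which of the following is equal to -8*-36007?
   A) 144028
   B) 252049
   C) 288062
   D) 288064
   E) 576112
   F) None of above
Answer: F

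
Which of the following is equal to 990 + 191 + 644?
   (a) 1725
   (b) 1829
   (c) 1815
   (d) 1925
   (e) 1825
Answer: e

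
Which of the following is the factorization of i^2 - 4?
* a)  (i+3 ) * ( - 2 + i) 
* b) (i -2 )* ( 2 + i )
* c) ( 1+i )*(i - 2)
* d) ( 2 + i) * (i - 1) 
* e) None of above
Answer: b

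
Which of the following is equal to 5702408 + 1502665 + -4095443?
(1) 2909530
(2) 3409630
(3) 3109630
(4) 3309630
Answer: 3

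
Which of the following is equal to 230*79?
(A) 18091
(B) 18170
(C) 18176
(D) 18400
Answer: B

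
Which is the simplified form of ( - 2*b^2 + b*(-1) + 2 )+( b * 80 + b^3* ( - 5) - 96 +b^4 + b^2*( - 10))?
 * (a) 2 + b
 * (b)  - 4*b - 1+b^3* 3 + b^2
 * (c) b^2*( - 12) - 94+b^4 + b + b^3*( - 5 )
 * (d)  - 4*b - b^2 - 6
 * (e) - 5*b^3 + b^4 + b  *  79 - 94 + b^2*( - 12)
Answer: e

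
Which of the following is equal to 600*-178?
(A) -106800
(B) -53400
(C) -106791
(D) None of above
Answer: A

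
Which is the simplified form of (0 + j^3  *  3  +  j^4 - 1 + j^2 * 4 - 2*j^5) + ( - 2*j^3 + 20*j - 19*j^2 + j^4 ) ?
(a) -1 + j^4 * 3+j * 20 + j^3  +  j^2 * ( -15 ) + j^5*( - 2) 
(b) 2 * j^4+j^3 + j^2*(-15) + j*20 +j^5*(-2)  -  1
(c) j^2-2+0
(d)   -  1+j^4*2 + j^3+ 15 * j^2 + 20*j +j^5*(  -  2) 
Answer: b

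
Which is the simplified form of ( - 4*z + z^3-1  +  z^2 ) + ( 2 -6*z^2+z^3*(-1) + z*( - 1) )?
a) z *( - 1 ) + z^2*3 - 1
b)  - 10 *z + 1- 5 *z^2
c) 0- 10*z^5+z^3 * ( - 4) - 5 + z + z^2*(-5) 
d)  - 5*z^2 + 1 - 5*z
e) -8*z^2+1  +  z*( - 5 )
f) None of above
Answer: d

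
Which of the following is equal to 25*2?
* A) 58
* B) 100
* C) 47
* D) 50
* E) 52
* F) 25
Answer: D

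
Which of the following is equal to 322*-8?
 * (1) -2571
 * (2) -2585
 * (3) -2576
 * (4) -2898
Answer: 3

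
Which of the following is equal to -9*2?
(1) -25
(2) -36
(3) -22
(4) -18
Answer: 4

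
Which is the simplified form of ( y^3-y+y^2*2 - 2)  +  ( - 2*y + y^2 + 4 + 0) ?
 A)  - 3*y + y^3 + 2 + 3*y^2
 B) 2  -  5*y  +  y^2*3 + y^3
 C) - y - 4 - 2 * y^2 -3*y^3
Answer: A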